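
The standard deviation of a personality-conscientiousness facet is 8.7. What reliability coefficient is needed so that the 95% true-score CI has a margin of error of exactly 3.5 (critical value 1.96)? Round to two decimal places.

0.96

SEM needed = half-width / z = 3.5/1.96 ≃ 1.78571
r = 1 − (1.78571/8.7)² ≃ 1 − 0.04213 ≃ 0.95787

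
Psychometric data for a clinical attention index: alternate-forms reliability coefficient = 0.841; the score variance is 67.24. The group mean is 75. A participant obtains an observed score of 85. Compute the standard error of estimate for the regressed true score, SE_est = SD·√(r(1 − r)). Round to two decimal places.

SD = √67.24 = 8.200
SE_est = 8.200×√(0.841×0.159) ≈ 2.999

3.00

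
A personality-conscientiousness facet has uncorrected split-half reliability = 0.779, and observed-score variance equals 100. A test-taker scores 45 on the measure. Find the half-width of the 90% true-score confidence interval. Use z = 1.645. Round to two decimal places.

σ = 100^(1/2) = 10.0000
Full-length reliability (Spearman-Brown) = 2(0.779)/(1+0.779) ≃ 0.8758
SEM = 10.0000 · √(1 − 0.8758) = 10.0000 · √0.1242 ≃ 10.0000 · 0.3525 ≃ 3.5246
1.645 · SEM ≃ 5.7979

5.80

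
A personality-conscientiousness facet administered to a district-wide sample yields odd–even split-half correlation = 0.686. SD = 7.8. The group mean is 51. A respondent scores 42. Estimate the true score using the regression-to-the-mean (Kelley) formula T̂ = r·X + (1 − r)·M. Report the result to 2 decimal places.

43.68

r_full = 2·0.686 / (1 + 0.686) ≈ 0.8138
Estimated true score = 0.8138*42 + (1 − 0.8138)*51 ≈ 43.6762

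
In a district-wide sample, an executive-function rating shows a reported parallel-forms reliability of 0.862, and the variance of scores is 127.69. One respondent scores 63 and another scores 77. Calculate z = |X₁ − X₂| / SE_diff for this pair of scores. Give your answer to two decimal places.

SD = √127.69 = 11.300
SEM = 11.300 · √(1 − 0.862) = 11.300 · √0.138 ≈ 11.300 · 0.371 ≈ 4.198
Standard error of the difference = 4.198·√2 ≈ 5.937
z = |63 − 77| / 5.937 = 14 / 5.937 ≈ 2.358

2.36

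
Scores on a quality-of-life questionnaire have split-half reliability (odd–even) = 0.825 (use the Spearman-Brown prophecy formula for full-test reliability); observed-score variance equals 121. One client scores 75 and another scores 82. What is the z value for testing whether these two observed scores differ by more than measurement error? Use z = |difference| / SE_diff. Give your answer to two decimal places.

σ = 121^(1/2) = 11.00000
r_full = 2·0.825 / (1 + 0.825) ≈ 0.90411
SEM = 11.00000 × √(1 − 0.90411) = 11.00000 × √0.09589 ≈ 11.00000 × 0.30966 ≈ 3.40628
SE_diff = √2 × SEM ≈ 4.81721
z = 7 / 4.81721 ≈ 1.45312

1.45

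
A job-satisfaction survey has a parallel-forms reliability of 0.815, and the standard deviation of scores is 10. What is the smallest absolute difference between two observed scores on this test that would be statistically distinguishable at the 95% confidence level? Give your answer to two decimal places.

11.92

The standard error of measurement is 10.0000×√(1 − 0.8150) ≃ 10.0000×0.4301 ≃ 4.3012.
Standard error of the difference = 4.3012·√2 ≃ 6.0828
Smallest detectable difference = 1.96×6.0828 ≃ 11.9222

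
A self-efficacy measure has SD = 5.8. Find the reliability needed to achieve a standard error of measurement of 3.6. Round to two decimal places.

0.61

Required reliability = 1 − (SEM/SD)² = 1 − 0.38526 ≈ 0.61474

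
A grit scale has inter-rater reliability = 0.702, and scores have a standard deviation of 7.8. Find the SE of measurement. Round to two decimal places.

4.26

SEM = 7.8000*√(1 − 0.7020) ≈ 4.2580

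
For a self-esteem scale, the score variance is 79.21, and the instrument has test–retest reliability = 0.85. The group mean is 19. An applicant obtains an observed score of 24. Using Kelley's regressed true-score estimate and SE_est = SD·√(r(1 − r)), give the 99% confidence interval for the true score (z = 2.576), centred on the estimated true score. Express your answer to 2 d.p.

[15.06, 31.44]

SD = √79.21 ≈ 8.90000
T̂ = 0.85000(24) + 0.15000(19) ≈ 23.25000
SE_est = 8.90000*√(0.85000*0.15000) ≈ 3.17794
99% CI: 23.25000 ± 8.18636 ≈ (15.06364, 31.43636)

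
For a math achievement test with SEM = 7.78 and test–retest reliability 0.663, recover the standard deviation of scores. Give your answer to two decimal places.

13.40

SD = SEM / √(1 − r) = 7.78 / √0.3370 ≃ 7.78 / 0.5805 ≃ 13.4018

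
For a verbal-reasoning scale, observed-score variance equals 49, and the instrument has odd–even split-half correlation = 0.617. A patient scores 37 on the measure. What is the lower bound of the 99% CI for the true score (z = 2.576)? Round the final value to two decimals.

σ = 49^(1/2) = 7.00000
Spearman-Brown: r = 2(0.617) / (1 + 0.617) = 1.23400 / 1.61700 ≈ 0.76314
The standard error of measurement is 7.00000·√(1 − 0.76314) ≈ 7.00000·0.48668 ≈ 3.40677.
2.576 · SEM ≈ 8.77583
Lower bound: 37 − 8.77583 = 28.22417

28.22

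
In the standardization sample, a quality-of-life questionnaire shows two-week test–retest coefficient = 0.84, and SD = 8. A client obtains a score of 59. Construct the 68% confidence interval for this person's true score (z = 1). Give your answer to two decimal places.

[55.80, 62.20]

SEM = 8.0000 * √(1 − 0.8400) = 8.0000 * √0.1600 ≈ 8.0000 * 0.4000 ≈ 3.2000
Margin = 1 * 3.2000 ≈ 3.2000
Interval: (55.8000, 62.2000)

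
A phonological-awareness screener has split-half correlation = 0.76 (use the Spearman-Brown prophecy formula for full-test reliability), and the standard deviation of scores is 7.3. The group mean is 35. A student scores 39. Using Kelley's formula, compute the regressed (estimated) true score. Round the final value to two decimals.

r_full = 2·0.76 / (1 + 0.76) ≈ 0.86364
T̂ = 0.86364(39) + 0.13636(35) ≈ 38.45455

38.45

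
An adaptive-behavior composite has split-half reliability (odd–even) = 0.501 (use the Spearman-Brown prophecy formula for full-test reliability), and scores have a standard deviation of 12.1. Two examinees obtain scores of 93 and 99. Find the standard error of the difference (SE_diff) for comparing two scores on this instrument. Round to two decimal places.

Spearman-Brown: r = 2(0.501) / (1 + 0.501) = 1.00200 / 1.50100 ≈ 0.66755
SEM = 12.10000*√(1 − 0.66755) ≈ 6.97662
SE_diff = √2 * SEM ≈ 9.86644

9.87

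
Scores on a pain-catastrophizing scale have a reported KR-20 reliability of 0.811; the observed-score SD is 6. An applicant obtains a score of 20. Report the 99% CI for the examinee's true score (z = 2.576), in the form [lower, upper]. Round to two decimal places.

[13.28, 26.72]

SEM = 6.0000 × √(1 − 0.8110) = 6.0000 × √0.1890 ≃ 6.0000 × 0.4347 ≃ 2.6084
Margin = 2.576 × 2.6084 ≃ 6.7194
Interval: (13.2806, 26.7194)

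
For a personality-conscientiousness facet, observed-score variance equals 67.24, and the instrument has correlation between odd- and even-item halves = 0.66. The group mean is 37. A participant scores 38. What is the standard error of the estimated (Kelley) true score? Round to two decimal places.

3.31

SD = √67.24 = 8.200
r_full = 2·0.66 / (1 + 0.66) ≈ 0.795
SE_est = 8.200·√(0.795·0.205) ≈ 3.309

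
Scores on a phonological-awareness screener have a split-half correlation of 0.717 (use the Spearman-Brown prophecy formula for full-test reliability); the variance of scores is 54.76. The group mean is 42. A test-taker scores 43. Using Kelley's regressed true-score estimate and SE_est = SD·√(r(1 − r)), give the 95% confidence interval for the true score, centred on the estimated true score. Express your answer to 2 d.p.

σ = 54.76^(1/2) = 7.400
r_full = 2·0.717 / (1 + 0.717) ≈ 0.835
T̂ = 0.835(43) + 0.165(42) ≈ 42.835
SE_est = SD × √(r(1 − r)) = 7.400 × √0.138 ≈ 7.400 × 0.371 ≈ 2.746
CI = 42.835 ± 1.96 × 2.746 → [37.454, 48.216]

[37.45, 48.22]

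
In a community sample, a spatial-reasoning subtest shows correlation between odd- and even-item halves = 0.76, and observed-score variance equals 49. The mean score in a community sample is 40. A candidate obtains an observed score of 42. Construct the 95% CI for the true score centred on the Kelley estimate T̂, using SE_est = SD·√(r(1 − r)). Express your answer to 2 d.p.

σ = 49^(1/2) = 7.0000
r_full = 2·0.76 / (1 + 0.76) ≈ 0.8636
Estimated true score = 0.8636·42 + (1 − 0.8636)·40 ≈ 41.7273
SE_est = 7.0000·√(0.8636·0.1364) ≈ 2.4022
95% CI: 41.7273 ± 4.7084 ≈ (37.0189, 46.4356)

[37.02, 46.44]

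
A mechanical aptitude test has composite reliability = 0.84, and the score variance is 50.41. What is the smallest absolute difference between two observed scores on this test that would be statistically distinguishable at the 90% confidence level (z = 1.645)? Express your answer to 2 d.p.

σ = 50.41^(1/2) = 7.1000
SEM = 7.1000·√(1 − 0.8400) ≃ 2.8400
SE_diff = √2 · SEM ≃ 4.0164
Minimum reliable difference = 1.645 · SE_diff ≃ 1.645 · 4.0164 ≃ 6.6069

6.61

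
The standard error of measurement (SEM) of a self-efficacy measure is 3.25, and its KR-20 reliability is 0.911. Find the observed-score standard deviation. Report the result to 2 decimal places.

SD = 3.25 / √(1 − 0.911) ≃ 10.8940

10.89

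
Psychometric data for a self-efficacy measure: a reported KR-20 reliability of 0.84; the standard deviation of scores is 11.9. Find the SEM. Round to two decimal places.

SEM = 11.90000 * √(1 − 0.84000) = 11.90000 * √0.16000 ≈ 11.90000 * 0.40000 ≈ 4.76000

4.76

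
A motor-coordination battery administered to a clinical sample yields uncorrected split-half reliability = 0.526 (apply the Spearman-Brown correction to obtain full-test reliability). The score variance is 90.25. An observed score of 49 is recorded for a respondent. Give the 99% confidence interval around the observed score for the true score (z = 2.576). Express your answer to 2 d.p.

[35.36, 62.64]

σ = 90.25^(1/2) = 9.500
Full-length reliability (Spearman-Brown) = 2(0.526)/(1+0.526) ≃ 0.689
SEM = 9.500 * √(1 − 0.689) = 9.500 * √0.311 ≃ 9.500 * 0.557 ≃ 5.295
Margin = 2.576 * 5.295 ≃ 13.639
Interval: (35.361, 62.639)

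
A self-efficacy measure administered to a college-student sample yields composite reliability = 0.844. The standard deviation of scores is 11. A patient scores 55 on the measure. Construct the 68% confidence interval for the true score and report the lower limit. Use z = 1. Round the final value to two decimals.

50.66

SEM = 11.00000·√(1 − 0.84400) ≈ 4.34465
1 · SEM ≈ 4.34465
Lower limit = 55 − 4.34465 ≈ 50.65535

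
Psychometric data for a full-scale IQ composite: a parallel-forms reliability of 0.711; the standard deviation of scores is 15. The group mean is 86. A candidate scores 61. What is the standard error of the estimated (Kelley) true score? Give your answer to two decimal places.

SE_est = SD · √(r(1 − r)) = 15.000 · √0.205 ≈ 15.000 · 0.453 ≈ 6.799

6.80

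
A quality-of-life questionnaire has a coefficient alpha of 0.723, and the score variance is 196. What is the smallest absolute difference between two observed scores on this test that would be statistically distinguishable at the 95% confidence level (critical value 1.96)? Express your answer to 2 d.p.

20.42

SD = √196 = 14.000
SEM = 14.000 · √(1 − 0.723) = 14.000 · √0.277 ≈ 14.000 · 0.526 ≈ 7.368
Standard error of the difference = 7.368·√2 ≈ 10.420
Smallest detectable difference = 1.96·10.420 ≈ 20.424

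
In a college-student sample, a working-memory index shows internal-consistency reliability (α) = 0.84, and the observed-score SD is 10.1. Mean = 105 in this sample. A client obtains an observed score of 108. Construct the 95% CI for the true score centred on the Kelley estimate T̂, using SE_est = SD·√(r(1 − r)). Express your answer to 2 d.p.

T̂ = 0.840(108) + 0.160(105) ≃ 107.520
SE_est = SD × √(r(1 − r)) = 10.100 × √0.134 ≃ 10.100 × 0.367 ≃ 3.703
95% CI: 107.520 ± 7.257 ≃ (100.263, 114.777)

[100.26, 114.78]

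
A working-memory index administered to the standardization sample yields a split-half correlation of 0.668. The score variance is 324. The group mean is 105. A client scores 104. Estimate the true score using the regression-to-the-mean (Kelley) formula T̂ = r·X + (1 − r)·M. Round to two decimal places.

104.20

Spearman-Brown: r = 2(0.668) / (1 + 0.668) = 1.336 / 1.668 ≃ 0.801
Estimated true score = 0.801·104 + (1 − 0.801)·105 ≃ 104.199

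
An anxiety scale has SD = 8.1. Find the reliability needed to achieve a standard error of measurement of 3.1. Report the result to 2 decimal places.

Required reliability = 1 − (SEM/SD)² = 1 − 0.1465 ≈ 0.8535

0.85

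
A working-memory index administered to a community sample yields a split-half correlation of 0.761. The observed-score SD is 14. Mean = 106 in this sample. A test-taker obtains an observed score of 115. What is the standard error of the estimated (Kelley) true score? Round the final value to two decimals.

Full-length reliability (Spearman-Brown) = 2(0.761)/(1+0.761) ≈ 0.8643
SE_est = SD × √(r(1 − r)) = 14.0000 × √0.1173 ≈ 14.0000 × 0.3425 ≈ 4.7948

4.79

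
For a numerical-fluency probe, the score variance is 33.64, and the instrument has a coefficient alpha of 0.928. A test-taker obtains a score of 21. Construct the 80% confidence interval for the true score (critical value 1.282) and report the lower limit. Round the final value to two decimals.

SD = √33.64 = 5.8000
SEM = 5.8000 · √(1 − 0.9280) = 5.8000 · √0.0720 ≈ 5.8000 · 0.2683 ≈ 1.5563
1.282 · SEM ≈ 1.9952
Lower bound: 21 − 1.9952 = 19.0048

19.00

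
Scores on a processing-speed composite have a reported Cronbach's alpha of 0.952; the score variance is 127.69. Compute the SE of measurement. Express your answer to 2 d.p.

SD = √127.69 = 11.30000
SEM = 11.30000 · √(1 − 0.95200) = 11.30000 · √0.04800 ≈ 11.30000 · 0.21909 ≈ 2.47571

2.48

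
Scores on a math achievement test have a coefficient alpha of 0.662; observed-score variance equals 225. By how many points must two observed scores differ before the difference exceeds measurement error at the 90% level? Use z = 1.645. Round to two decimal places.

20.29

σ = 225^(1/2) = 15.000
The standard error of measurement is 15.000·√(1 − 0.662) ≈ 15.000·0.581 ≈ 8.721.
SE_diff = √2 · SEM ≈ 12.333
Smallest detectable difference = 1.645·12.333 ≈ 20.288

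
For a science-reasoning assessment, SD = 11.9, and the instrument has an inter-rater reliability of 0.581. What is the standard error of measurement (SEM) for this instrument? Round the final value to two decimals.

7.70

SEM = 11.9000 · √(1 − 0.5810) = 11.9000 · √0.4190 ≈ 11.9000 · 0.6473 ≈ 7.7029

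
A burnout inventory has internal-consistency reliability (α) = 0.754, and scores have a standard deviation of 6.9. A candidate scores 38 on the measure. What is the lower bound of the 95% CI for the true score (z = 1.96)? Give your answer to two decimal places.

31.29

SEM = 6.90000 * √(1 − 0.75400) = 6.90000 * √0.24600 ≈ 6.90000 * 0.49598 ≈ 3.42229
Margin = 1.96 * 3.42229 ≈ 6.70769
Lower limit = 38 − 6.70769 ≈ 31.29231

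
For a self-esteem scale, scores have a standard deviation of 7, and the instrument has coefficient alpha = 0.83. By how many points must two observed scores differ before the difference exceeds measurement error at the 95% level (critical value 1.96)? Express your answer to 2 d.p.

8.00

SEM = 7.0000 × √(1 − 0.8300) = 7.0000 × √0.1700 ≈ 7.0000 × 0.4123 ≈ 2.8862
SE_diff = SEM × √2 ≈ 2.8862 × 1.4142 ≈ 4.0817
Minimum reliable difference = 1.96 × SE_diff ≈ 1.96 × 4.0817 ≈ 8.0001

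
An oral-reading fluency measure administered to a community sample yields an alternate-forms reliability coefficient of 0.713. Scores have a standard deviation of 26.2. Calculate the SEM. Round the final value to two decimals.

SEM = 26.2000 × √(1 − 0.7130) = 26.2000 × √0.2870 ≃ 26.2000 × 0.5357 ≃ 14.0360

14.04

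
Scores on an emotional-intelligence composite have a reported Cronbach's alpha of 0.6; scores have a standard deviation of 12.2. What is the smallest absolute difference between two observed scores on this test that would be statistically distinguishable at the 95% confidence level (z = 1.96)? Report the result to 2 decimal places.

21.39

SEM = 12.2000 × √(1 − 0.6000) = 12.2000 × √0.4000 ≈ 12.2000 × 0.6325 ≈ 7.7160
Standard error of the difference = 7.7160·√2 ≈ 10.9120
Smallest detectable difference = 1.96×10.9120 ≈ 21.3875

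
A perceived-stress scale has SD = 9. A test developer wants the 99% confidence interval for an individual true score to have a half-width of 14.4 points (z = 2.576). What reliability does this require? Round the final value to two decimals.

0.61

SEM needed = half-width / z = 14.4/2.576 ≈ 5.59006
r = 1 − (5.59006/9)² ≈ 1 − 0.38579 ≈ 0.61421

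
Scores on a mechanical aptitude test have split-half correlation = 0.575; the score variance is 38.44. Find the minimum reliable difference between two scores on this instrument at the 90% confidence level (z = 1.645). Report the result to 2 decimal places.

SD = √38.44 = 6.20000
r_full = 2·0.575 / (1 + 0.575) ≈ 0.73016
SEM = 6.20000 × √(1 − 0.73016) = 6.20000 × √0.26984 ≈ 6.20000 × 0.51946 ≈ 3.22067
SE_diff = SEM × √2 ≈ 3.22067 × 1.41421 ≈ 4.55471
Minimum reliable difference = 1.645 × SE_diff ≈ 1.645 × 4.55471 ≈ 7.49250

7.49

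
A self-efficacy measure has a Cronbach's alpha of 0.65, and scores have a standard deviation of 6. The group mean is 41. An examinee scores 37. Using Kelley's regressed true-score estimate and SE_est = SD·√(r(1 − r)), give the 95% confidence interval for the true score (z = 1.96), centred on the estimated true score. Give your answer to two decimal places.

[32.79, 44.01]

Estimated true score = 0.6500*37 + (1 − 0.6500)*41 ≃ 38.4000
SE_est = SD * √(r(1 − r)) = 6.0000 * √0.2275 ≃ 6.0000 * 0.4770 ≃ 2.8618
95% CI: 38.4000 ± 5.6092 ≃ (32.7908, 44.0092)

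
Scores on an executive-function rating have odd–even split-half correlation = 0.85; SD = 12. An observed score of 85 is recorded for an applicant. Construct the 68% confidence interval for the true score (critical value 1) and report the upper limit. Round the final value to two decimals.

88.42

Full-length reliability (Spearman-Brown) = 2(0.85)/(1+0.85) ≈ 0.919
SEM = 12.000 · √(1 − 0.919) = 12.000 · √0.081 ≈ 12.000 · 0.285 ≈ 3.417
Margin = 1 · 3.417 ≈ 3.417
Upper bound: 85 + 3.417 = 88.417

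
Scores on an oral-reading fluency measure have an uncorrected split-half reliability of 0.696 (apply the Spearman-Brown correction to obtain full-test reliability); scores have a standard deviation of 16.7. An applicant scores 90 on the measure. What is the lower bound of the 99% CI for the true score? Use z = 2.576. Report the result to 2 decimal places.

71.79

r_full = 2·0.696 / (1 + 0.696) ≃ 0.8208
SEM = 16.7000 * √(1 − 0.8208) = 16.7000 * √0.1792 ≃ 16.7000 * 0.4234 ≃ 7.0703
Margin = 2.576 * 7.0703 ≃ 18.2132
Lower limit = 90 − 18.2132 ≃ 71.7868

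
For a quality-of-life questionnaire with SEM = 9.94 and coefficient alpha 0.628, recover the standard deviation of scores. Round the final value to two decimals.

16.30

SD = 9.94 / √(1 − 0.628) ≈ 16.29727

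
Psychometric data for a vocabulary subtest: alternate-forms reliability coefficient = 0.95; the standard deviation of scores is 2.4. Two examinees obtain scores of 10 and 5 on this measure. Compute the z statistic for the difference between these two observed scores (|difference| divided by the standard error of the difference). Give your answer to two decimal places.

6.59

SEM = 2.400 × √(1 − 0.950) = 2.400 × √0.050 ≈ 2.400 × 0.224 ≈ 0.537
Standard error of the difference = 0.537·√2 ≈ 0.759
z = |10 − 5| / 0.759 = 5 / 0.759 ≈ 6.588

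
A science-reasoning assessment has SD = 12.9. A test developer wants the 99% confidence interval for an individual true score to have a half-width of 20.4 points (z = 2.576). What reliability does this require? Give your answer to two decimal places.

0.62

Required SEM = 20.4 / 2.576 ≃ 7.919
r = 1 − (SEM / SD)² = 1 − (7.919 / 12.9)² ≃ 1 − 0.377 ≃ 0.623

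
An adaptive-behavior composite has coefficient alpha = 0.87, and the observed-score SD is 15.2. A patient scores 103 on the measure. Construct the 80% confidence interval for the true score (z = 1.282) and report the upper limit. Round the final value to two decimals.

SEM = 15.2000 · √(1 − 0.8700) = 15.2000 · √0.1300 ≈ 15.2000 · 0.3606 ≈ 5.4804
1.282 · SEM ≈ 7.0259
Upper bound: 103 + 7.0259 = 110.0259

110.03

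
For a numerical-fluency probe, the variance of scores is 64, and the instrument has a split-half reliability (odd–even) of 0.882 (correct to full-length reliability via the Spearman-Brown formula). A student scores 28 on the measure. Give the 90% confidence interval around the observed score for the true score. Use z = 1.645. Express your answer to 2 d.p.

[24.70, 31.30]

σ = 64^(1/2) = 8.0000
Full-length reliability (Spearman-Brown) = 2(0.882)/(1+0.882) ≈ 0.9373
SEM = 8.0000·√(1 − 0.9373) ≈ 2.0032
Half-width = 1.645·2.0032 ≈ 3.2952
CI = 28 ± 3.2952 → [24.7048, 31.2952]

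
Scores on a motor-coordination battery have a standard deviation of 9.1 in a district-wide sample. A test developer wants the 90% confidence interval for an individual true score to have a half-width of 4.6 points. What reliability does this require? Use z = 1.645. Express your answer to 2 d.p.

0.91

SEM needed = half-width / z = 4.6/1.645 ≃ 2.796
r = 1 − (SEM / SD)² = 1 − (2.796 / 9.1)² ≃ 1 − 0.094 ≃ 0.906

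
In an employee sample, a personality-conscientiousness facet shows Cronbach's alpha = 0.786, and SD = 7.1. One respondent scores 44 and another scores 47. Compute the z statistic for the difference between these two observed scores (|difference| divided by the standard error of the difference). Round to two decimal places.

The standard error of measurement is 7.100·√(1 − 0.786) ≃ 7.100·0.463 ≃ 3.284.
SE_diff = SEM · √2 ≃ 3.284 · 1.414 ≃ 4.645
z = 3 / 4.645 ≃ 0.646

0.65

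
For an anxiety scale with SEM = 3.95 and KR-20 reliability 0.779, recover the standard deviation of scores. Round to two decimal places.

8.40

SD = 3.95 / √(1 − 0.779) ≈ 8.402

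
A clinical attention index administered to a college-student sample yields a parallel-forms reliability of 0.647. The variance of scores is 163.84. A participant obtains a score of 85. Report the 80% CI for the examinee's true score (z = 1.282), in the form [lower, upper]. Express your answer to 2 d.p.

[75.25, 94.75]

SD = √163.84 ≈ 12.800
SEM = 12.800×√(1 − 0.647) ≈ 7.605
Half-width = 1.282×7.605 ≈ 9.750
Interval: (75.250, 94.750)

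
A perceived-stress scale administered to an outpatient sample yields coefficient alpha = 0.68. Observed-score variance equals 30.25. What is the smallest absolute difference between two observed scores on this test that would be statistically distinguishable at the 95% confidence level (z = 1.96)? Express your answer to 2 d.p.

σ = 30.25^(1/2) = 5.500
SEM = 5.500*√(1 − 0.680) ≈ 3.111
Standard error of the difference = 3.111·√2 ≈ 4.400
Minimum reliable difference = 1.96 * SE_diff ≈ 1.96 * 4.400 ≈ 8.624

8.62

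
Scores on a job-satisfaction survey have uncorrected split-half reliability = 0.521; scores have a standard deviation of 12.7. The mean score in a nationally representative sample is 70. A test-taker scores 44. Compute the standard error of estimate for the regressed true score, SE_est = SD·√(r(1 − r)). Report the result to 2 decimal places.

Full-length reliability (Spearman-Brown) = 2(0.521)/(1+0.521) ≈ 0.68508
SE_est = SD * √(r(1 − r)) = 12.70000 * √0.21575 ≈ 12.70000 * 0.46449 ≈ 5.89897

5.90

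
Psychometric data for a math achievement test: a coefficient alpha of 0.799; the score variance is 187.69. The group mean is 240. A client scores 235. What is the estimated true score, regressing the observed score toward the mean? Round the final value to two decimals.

T̂ = r·X + (1 − r)·M = 0.79900·235 + 0.20100·240 = 187.76500 + 48.24000 ≈ 236.00500

236.01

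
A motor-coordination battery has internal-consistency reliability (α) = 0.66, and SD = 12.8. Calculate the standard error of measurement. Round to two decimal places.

The standard error of measurement is 12.800×√(1 − 0.660) ≈ 12.800×0.583 ≈ 7.464.

7.46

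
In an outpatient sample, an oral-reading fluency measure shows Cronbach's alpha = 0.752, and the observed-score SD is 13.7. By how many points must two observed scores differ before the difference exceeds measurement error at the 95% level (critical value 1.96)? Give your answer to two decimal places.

18.91

SEM = 13.7000 · √(1 − 0.7520) = 13.7000 · √0.2480 ≈ 13.7000 · 0.4980 ≈ 6.8225
Standard error of the difference = 6.8225·√2 ≈ 9.6485
Smallest detectable difference = 1.96·9.6485 ≈ 18.9111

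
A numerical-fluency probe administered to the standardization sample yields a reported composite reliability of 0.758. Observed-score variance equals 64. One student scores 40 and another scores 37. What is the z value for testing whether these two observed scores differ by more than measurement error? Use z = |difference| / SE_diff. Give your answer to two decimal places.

0.54

σ = 64^(1/2) = 8.000
The standard error of measurement is 8.000·√(1 − 0.758) ≈ 8.000·0.492 ≈ 3.935.
Standard error of the difference = 3.935·√2 ≈ 5.566
z = 3 / 5.566 ≈ 0.539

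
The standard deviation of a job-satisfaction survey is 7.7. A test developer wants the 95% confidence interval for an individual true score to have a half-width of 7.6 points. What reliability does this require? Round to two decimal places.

0.75

Required SEM = 7.6 / 1.96 ≈ 3.8776
r = 1 − (3.8776/7.7)² ≈ 1 − 0.2536 ≈ 0.7464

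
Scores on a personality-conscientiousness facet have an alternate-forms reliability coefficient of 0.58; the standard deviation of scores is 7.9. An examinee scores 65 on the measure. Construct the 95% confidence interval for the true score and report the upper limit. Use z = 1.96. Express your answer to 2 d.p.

SEM = 7.9000 · √(1 − 0.5800) = 7.9000 · √0.4200 ≃ 7.9000 · 0.6481 ≃ 5.1198
Margin = 1.96 · 5.1198 ≃ 10.0348
Upper bound: 65 + 10.0348 = 75.0348

75.03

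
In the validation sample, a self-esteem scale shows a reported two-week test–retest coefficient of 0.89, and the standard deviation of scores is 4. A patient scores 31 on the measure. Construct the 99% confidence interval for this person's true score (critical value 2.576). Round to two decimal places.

SEM = 4.000*√(1 − 0.890) ≈ 1.327
Half-width = 2.576*1.327 ≈ 3.417
99% CI: 31 ± 3.417 = [27.583, 34.417]

[27.58, 34.42]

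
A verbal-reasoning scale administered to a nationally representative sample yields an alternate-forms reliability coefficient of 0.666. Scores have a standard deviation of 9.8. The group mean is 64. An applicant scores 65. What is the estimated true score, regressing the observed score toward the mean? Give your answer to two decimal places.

Estimated true score = 0.666·65 + (1 − 0.666)·64 ≃ 64.666

64.67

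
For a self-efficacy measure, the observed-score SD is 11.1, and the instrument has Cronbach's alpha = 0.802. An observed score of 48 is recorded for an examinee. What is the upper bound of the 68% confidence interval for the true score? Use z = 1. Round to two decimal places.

The standard error of measurement is 11.10000*√(1 − 0.80200) ≈ 11.10000*0.44497 ≈ 4.93919.
1 * SEM ≈ 4.93919
Upper limit = 48 + 4.93919 ≈ 52.93919

52.94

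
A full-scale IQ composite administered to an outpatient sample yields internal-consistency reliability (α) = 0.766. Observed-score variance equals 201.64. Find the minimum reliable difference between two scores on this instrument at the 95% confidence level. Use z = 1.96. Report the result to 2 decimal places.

19.04

SD = √201.64 = 14.20000
SEM = 14.20000 × √(1 − 0.76600) = 14.20000 × √0.23400 ≈ 14.20000 × 0.48374 ≈ 6.86904
SE_diff = SEM × √2 ≈ 6.86904 × 1.41421 ≈ 9.71429
Minimum reliable difference = 1.96 × SE_diff ≈ 1.96 × 9.71429 ≈ 19.04002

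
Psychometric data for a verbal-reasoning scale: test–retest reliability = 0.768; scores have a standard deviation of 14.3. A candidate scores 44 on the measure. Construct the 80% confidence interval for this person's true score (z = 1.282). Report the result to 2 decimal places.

SEM = 14.3000 * √(1 − 0.7680) = 14.3000 * √0.2320 ≈ 14.3000 * 0.4817 ≈ 6.8878
Half-width = 1.282*6.8878 ≈ 8.8301
80% CI: 44 ± 8.8301 = [35.1699, 52.8301]

[35.17, 52.83]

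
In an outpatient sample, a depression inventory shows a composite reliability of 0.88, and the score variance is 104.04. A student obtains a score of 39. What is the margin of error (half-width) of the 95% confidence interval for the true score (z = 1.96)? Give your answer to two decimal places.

SD = √104.04 = 10.200
SEM = 10.200*√(1 − 0.880) ≃ 3.533
Half-width = 1.96*3.533 ≃ 6.925

6.93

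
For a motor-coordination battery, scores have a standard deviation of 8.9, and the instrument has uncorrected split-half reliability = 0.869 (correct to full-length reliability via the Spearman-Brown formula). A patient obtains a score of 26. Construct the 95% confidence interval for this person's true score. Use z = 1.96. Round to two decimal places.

Full-length reliability (Spearman-Brown) = 2(0.869)/(1+0.869) ≈ 0.92991
SEM = 8.90000·√(1 − 0.92991) ≈ 2.35625
Margin = 1.96 · 2.35625 ≈ 4.61825
95% CI: 26 ± 4.61825 = [21.38175, 30.61825]

[21.38, 30.62]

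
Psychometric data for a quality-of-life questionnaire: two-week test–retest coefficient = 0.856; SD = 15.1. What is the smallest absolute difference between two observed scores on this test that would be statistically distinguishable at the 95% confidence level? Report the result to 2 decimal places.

15.88

SEM = 15.1000 × √(1 − 0.8560) = 15.1000 × √0.1440 ≈ 15.1000 × 0.3795 ≈ 5.7300
SE_diff = √2 × SEM ≈ 8.1035
Smallest detectable difference = 1.96×8.1035 ≈ 15.8829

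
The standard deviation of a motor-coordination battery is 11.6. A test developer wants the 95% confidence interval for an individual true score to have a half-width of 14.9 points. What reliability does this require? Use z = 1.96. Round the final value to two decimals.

Required SEM = 14.9 / 1.96 ≈ 7.6020
r = 1 − (SEM / SD)² = 1 − (7.6020 / 11.6)² ≈ 1 − 0.4295 ≈ 0.5705

0.57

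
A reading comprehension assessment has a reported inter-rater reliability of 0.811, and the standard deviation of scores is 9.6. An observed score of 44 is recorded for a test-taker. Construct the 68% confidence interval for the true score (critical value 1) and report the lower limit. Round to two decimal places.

SEM = 9.600 * √(1 − 0.811) = 9.600 * √0.189 ≈ 9.600 * 0.435 ≈ 4.174
1 * SEM ≈ 4.174
Lower bound: 44 − 4.174 = 39.826

39.83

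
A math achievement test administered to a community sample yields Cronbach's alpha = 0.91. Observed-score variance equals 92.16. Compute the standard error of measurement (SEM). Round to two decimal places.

SD = √92.16 ≈ 9.6000
SEM = 9.6000*√(1 − 0.9100) ≈ 2.8800

2.88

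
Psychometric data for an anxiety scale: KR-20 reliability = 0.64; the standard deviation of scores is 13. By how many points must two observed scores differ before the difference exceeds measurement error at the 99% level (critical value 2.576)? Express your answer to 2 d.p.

28.42

The standard error of measurement is 13.0000*√(1 − 0.6400) ≃ 13.0000*0.6000 ≃ 7.8000.
SE_diff = SEM * √2 ≃ 7.8000 * 1.4142 ≃ 11.0309
Minimum reliable difference = 2.576 * SE_diff ≃ 2.576 * 11.0309 ≃ 28.4155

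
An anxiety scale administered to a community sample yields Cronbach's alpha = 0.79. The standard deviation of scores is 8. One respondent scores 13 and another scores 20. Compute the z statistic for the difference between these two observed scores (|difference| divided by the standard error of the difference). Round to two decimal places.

1.35

The standard error of measurement is 8.000×√(1 − 0.790) ≈ 8.000×0.458 ≈ 3.666.
Standard error of the difference = 3.666·√2 ≈ 5.185
z = 7 / 5.185 ≈ 1.350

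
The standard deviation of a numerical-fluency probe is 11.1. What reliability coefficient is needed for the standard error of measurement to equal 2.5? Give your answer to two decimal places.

0.95

r = 1 − (2.5000/11.1)² ≃ 1 − 0.0507 ≃ 0.9493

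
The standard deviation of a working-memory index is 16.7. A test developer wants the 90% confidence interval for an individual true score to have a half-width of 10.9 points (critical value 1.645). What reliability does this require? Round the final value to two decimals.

0.84

SEM needed = half-width / z = 10.9/1.645 ≈ 6.626
r = 1 − (SEM / SD)² = 1 − (6.626 / 16.7)² ≈ 1 − 0.157 ≈ 0.843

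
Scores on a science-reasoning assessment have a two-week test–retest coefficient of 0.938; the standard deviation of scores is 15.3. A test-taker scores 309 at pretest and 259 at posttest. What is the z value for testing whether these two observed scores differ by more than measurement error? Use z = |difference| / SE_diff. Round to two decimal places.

9.28

SEM = 15.3000*√(1 − 0.9380) ≈ 3.8097
SE_diff = SEM * √2 ≈ 3.8097 * 1.4142 ≈ 5.3877
z = |309 − 259| / 5.3877 = 50 / 5.3877 ≈ 9.2804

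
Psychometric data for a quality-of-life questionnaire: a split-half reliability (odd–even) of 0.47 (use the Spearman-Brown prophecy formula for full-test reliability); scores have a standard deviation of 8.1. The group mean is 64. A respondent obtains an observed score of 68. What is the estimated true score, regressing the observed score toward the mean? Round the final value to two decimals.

66.56

Full-length reliability (Spearman-Brown) = 2(0.47)/(1+0.47) ≈ 0.63946
T̂ = r·X + (1 − r)·M = 0.63946·68 + 0.36054·64 ≈ 43.48299 + 23.07483 ≈ 66.55782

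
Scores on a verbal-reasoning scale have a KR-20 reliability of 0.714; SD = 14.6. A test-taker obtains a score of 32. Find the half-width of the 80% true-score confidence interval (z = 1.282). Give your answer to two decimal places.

SEM = 14.600·√(1 − 0.714) ≈ 7.808
1.282 · SEM ≈ 10.010

10.01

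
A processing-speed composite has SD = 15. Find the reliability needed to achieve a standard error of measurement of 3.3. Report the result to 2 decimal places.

0.95

r = 1 − (SEM / SD)² = 1 − (3.3000 / 15)² ≈ 1 − 0.0484 ≈ 0.9516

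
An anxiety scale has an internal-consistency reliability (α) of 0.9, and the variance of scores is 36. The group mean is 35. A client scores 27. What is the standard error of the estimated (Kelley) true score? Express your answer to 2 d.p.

SD = √36 ≈ 6.0000
SE_est = SD · √(r(1 − r)) = 6.0000 · √0.0900 ≈ 6.0000 · 0.3000 ≈ 1.8000

1.80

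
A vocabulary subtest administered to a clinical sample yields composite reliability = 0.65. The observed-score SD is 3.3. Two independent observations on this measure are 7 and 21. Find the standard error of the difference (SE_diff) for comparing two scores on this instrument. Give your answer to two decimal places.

2.76

The standard error of measurement is 3.3000*√(1 − 0.6500) ≈ 3.3000*0.5916 ≈ 1.9523.
Standard error of the difference = 1.9523·√2 ≈ 2.7610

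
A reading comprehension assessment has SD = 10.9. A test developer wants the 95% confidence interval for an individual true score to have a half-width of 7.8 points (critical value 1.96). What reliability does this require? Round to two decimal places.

0.87

Required SEM = 7.8 / 1.96 ≃ 3.980
Required reliability = 1 − (SEM/SD)² = 1 − 0.133 ≃ 0.867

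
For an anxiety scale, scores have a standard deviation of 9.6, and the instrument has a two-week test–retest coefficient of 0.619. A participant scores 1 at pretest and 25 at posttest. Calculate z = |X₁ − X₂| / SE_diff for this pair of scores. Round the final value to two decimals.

SEM = 9.6000 · √(1 − 0.6190) = 9.6000 · √0.3810 ≈ 9.6000 · 0.6173 ≈ 5.9256
Standard error of the difference = 5.9256·√2 ≈ 8.3801
z = |1 − 25| / 8.3801 = 24 / 8.3801 ≈ 2.8639

2.86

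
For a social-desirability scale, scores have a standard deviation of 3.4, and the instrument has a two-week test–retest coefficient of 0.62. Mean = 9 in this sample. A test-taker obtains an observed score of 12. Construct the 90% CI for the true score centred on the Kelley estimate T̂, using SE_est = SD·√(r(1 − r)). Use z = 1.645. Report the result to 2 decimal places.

[8.15, 13.57]

Estimated true score = 0.62000·12 + (1 − 0.62000)·9 ≈ 10.86000
SE_est = 3.40000·√(0.62000·0.38000) ≈ 1.65031
90% CI: 10.86000 ± 2.71477 ≈ (8.14523, 13.57477)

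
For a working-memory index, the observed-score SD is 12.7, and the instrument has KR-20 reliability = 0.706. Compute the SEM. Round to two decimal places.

6.89

The standard error of measurement is 12.700*√(1 − 0.706) ≈ 12.700*0.542 ≈ 6.886.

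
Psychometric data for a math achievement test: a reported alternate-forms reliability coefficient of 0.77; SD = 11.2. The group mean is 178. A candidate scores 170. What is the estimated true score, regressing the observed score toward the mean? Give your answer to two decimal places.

171.84

Estimated true score = 0.770*170 + (1 − 0.770)*178 ≃ 171.840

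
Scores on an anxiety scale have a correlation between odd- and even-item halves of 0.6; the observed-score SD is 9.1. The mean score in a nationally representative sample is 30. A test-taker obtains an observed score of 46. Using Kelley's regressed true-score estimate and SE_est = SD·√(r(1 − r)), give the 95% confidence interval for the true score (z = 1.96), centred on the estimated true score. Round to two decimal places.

Spearman-Brown: r = 2(0.6) / (1 + 0.6) = 1.200 / 1.600 ≈ 0.750
T̂ = 0.750(46) + 0.250(30) ≈ 42.000
SE_est = 9.100·√[r(1 − r)] ≈ 3.940
CI = 42.000 ± 1.96 × 3.940 → [34.277, 49.723]

[34.28, 49.72]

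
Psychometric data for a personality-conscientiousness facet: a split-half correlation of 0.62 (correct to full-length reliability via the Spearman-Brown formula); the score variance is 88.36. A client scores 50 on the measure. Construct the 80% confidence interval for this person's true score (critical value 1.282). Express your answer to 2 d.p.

[44.16, 55.84]

σ = 88.36^(1/2) = 9.400
r_full = 2·0.62 / (1 + 0.62) ≈ 0.765
SEM = 9.400·√(1 − 0.765) ≈ 4.553
1.282 · SEM ≈ 5.836
CI = 50 ± 5.836 → [44.164, 55.836]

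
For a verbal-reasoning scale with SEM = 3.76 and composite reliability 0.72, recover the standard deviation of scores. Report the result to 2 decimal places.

σ = SEM·(1 − r)^(−1/2) ≈ 3.76*1.890 ≈ 7.106

7.11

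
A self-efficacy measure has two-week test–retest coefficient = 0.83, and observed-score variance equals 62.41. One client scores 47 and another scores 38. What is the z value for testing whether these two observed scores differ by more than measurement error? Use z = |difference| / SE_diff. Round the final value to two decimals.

1.95

σ = 62.41^(1/2) = 7.9000
The standard error of measurement is 7.9000·√(1 − 0.8300) ≈ 7.9000·0.4123 ≈ 3.2573.
SE_diff = SEM · √2 ≈ 3.2573 · 1.4142 ≈ 4.6065
z = 9 / 4.6065 ≈ 1.9538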